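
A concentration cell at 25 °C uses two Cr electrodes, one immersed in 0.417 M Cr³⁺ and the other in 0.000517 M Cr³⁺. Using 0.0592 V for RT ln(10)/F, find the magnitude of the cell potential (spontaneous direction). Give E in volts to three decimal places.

For a concentration cell E°cell = 0. The 0.417 M side is the cathode (reduction is favoured where [Cr³⁺] is higher).
With n = 3, E = −(0.0592/3) log([Cr³⁺]ₐₙ/[Cr³⁺]꜀ₐₜ) = −(0.0592/3) log(0.000517/0.417) = −(0.0592/3)(-2.907) = +0.057 V.

+0.057 V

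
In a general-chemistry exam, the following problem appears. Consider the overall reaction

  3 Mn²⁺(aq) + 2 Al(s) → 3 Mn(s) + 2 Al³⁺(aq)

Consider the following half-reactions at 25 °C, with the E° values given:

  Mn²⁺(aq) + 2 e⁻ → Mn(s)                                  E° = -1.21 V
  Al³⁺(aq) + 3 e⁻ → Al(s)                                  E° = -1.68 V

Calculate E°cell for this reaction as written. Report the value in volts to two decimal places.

The Mn²⁺/Mn couple has the higher reduction potential, so it is the cathode; Al³⁺/Al is oxidised at the anode.
E°cell = E°(cathode) − E°(anode) = (-1.21) − (-1.68) = +0.47 V.

+0.47 V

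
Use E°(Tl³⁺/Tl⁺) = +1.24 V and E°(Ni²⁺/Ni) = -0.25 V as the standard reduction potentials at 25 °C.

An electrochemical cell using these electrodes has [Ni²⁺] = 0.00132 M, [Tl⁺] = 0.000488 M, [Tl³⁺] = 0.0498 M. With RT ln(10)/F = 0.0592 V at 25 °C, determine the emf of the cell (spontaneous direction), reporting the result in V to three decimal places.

+1.635 V

Tl³⁺/Tl⁺ is the cathode (higher E°), Ni²⁺/Ni the anode: E°cell = +1.24 − (-0.25) = +1.49 V, n = 2.
Overall: Tl³⁺(aq) + Ni(s) → Tl⁺(aq) + Ni²⁺(aq)
Q = [Tl⁺]·[Ni²⁺] / ([Tl³⁺]); log Q = -4.888.
E = E° − (0.0592/n) log Q = +1.49 − (0.0592/2)(-4.888) = +1.635 V.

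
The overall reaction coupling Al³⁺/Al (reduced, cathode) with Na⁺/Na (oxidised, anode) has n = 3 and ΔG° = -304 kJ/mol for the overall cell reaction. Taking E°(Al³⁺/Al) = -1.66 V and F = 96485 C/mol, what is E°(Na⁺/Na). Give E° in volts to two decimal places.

-2.71 V

E°cell = −ΔG°/(nF) = −(-304×10³)/((3)(96485)) = +1.050 V.
Since Al³⁺/Al is the cathode and Na⁺/Na the anode, E°cell = E°(Al³⁺/Al) − E°(Na⁺/Na).
So E°(Na⁺/Na) = E°(Al³⁺/Al) − E°cell = (-1.66) − (+1.050) = -2.71 V.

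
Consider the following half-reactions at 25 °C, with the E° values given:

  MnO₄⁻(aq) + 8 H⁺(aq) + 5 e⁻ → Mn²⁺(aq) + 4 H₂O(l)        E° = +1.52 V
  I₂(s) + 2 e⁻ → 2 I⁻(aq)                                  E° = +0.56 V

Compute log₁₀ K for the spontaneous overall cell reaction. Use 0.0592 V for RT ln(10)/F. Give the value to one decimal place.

162.2

Cathode: MnO₄⁻/Mn²⁺; anode: I₂/I⁻. E°cell = +0.96 V, n = 10.
log K = nE°cell / 0.0592 = (10)(+0.96) / 0.0592 = 162.2.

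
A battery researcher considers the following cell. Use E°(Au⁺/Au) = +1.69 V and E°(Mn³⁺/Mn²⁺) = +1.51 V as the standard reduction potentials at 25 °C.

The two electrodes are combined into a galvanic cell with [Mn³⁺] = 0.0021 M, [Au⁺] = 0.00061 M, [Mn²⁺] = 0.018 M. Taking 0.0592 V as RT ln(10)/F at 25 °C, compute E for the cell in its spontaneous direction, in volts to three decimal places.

+0.045 V

Au⁺/Au is the cathode (higher E°), Mn³⁺/Mn²⁺ the anode: E°cell = +1.69 − (+1.51) = +0.18 V, n = 1.
Overall: Au⁺(aq) + Mn²⁺(aq) → Au(s) + Mn³⁺(aq)
Q = [Mn³⁺] / ([Au⁺]·[Mn²⁺]); log Q = 2.282.
E = E° − (0.0592/n) log Q = +0.18 − (0.0592/1)(2.282) = +0.045 V.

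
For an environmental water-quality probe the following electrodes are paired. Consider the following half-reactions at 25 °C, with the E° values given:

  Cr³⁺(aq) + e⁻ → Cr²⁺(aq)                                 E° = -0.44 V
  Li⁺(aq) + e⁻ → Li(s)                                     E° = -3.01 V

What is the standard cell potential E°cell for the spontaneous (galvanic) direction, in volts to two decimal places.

The Cr³⁺/Cr²⁺ couple has the higher reduction potential, so it is the cathode; Li⁺/Li is oxidised at the anode.
E°cell = E°(cathode) − E°(anode) = (-0.44) − (-3.01) = +2.57 V.
Since E°cell > 0, the reaction is spontaneous under standard conditions.

+2.57 V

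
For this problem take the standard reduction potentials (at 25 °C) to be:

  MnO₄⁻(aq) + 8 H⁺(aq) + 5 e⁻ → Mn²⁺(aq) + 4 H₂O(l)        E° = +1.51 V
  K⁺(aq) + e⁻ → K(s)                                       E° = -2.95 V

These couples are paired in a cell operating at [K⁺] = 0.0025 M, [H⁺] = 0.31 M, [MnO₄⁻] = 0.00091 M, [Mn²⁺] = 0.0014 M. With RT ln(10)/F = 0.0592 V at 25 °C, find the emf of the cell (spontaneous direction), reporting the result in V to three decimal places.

+4.564 V

MnO₄⁻/Mn²⁺ is the cathode (higher E°), K⁺/K the anode: E°cell = +1.51 − (-2.95) = +4.46 V, n = 5.
Overall: MnO₄⁻(aq) + 8 H⁺(aq) + 5 K(s) → Mn²⁺(aq) + 4 H₂O(l) + 5 K⁺(aq)
Q = [Mn²⁺]·[K⁺]^5 / ([MnO₄⁻]·[H⁺]^8); log Q = -8.754.
E = E° − (0.0592/n) log Q = +4.46 − (0.0592/5)(-8.754) = +4.564 V.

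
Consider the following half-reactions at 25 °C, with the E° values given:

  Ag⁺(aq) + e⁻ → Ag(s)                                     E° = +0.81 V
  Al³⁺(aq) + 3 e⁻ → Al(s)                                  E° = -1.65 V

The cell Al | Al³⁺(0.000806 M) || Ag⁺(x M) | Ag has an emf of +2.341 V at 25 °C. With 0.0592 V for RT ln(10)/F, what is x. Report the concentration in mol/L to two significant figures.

Ag⁺/Ag is the cathode, Al³⁺/Al the anode: E°cell = +2.46 V, n = 3.
Overall reaction: 3 Ag⁺(aq) + Al(s) → 3 Ag(s) + Al³⁺(aq); Q = [Al³⁺]^1/[Ag⁺]^3.
From E = E° − (0.0592/n) log Q: log Q = (E° − E)·n/0.0592 = (+2.46 − (+2.341))·3/0.0592 = 6.0304.
So 3·log[Ag⁺] = 1·log(0.000806) − log Q = -3.0937 − (6.0304) = -9.1241; log[Ag⁺] = -9.1241 / 3 = -3.0414; [Ag⁺] = 10^(-3.0414) ≈ 0.00091 M.

0.00091 M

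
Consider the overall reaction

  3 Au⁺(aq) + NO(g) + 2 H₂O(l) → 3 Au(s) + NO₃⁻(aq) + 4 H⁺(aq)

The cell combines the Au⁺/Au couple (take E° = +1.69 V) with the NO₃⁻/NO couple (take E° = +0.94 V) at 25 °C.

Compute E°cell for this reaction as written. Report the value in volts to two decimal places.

+0.75 V

The Au⁺/Au couple has the higher reduction potential, so it is the cathode; NO₃⁻/NO is oxidised at the anode.
E°cell = E°(cathode) − E°(anode) = (+1.69) − (+0.94) = +0.75 V.
Since E°cell > 0, the reaction is spontaneous under standard conditions.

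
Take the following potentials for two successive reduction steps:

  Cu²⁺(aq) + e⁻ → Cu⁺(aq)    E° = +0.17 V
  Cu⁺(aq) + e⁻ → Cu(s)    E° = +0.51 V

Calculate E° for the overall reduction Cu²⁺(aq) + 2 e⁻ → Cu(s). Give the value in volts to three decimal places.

Standard free energies of sequential steps add: ΔG°₃ = ΔG°₁ + ΔG°₂, so n₃E°₃ = n₁E°₁ + n₂E°₂.
E°₃ = (1×+0.17 + 1×+0.51) / 2 = (+0.680) / 2 = +0.340 V.

+0.340 V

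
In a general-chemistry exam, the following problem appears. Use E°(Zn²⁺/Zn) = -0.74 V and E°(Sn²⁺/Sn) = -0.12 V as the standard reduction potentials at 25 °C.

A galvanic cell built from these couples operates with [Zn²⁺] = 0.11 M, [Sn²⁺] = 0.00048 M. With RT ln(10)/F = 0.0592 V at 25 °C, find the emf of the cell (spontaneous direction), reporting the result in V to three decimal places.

Sn²⁺/Sn is the cathode (higher E°), Zn²⁺/Zn the anode: E°cell = -0.12 − (-0.74) = +0.62 V, n = 2.
Overall: Sn²⁺(aq) + Zn(s) → Sn(s) + Zn²⁺(aq)
Q = [Zn²⁺] / ([Sn²⁺]); log Q = 2.360.
E = E° − (0.0592/n) log Q = +0.62 − (0.0592/2)(2.360) = +0.550 V.

+0.550 V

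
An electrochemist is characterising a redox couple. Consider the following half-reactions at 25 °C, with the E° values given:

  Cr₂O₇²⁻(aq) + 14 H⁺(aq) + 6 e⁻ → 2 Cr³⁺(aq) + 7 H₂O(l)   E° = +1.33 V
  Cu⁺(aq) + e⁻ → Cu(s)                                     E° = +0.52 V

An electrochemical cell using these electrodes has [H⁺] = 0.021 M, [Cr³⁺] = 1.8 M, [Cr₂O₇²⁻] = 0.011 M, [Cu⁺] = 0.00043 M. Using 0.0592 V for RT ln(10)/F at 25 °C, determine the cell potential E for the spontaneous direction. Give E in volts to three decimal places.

Cr₂O₇²⁻/Cr³⁺ is the cathode (higher E°), Cu⁺/Cu the anode: E°cell = +1.33 − (+0.52) = +0.81 V, n = 6.
Overall: Cr₂O₇²⁻(aq) + 14 H⁺(aq) + 6 Cu(s) → 2 Cr³⁺(aq) + 7 H₂O(l) + 6 Cu⁺(aq)
Q = [Cr³⁺]^2·[Cu⁺]^6 / ([Cr₂O₇²⁻]·[H⁺]^14); log Q = 5.759.
E = E° − (0.0592/n) log Q = +0.81 − (0.0592/6)(5.759) = +0.753 V.

+0.753 V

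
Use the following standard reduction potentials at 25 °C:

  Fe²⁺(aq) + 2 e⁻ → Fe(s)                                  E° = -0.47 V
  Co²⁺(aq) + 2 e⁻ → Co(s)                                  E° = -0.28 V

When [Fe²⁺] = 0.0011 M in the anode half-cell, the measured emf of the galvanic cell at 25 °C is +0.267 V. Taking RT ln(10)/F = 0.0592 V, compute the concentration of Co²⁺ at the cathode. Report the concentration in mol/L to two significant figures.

0.44 M

Co²⁺/Co is the cathode, Fe²⁺/Fe the anode: E°cell = +0.19 V, n = 2.
Overall reaction: Co²⁺(aq) + Fe(s) → Co(s) + Fe²⁺(aq); Q = [Fe²⁺]^1/[Co²⁺]^1.
From E = E° − (0.0592/n) log Q: log Q = (E° − E)·n/0.0592 = (+0.19 − (+0.267))·2/0.0592 = -2.6014.
So 1·log[Co²⁺] = 1·log(0.0011) − log Q = -2.9586 − (-2.6014) = -0.3572; [Co²⁺] = 10^(-0.3572) ≈ 0.44 M.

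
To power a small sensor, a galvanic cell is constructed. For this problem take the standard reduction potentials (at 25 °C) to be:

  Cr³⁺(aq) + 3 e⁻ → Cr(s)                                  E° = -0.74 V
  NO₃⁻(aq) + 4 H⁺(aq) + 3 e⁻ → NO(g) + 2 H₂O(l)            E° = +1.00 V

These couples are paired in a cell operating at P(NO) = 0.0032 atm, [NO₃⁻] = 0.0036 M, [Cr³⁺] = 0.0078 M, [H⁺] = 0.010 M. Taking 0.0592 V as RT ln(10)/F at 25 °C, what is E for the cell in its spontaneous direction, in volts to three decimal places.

NO₃⁻/NO is the cathode (higher E°), Cr³⁺/Cr the anode: E°cell = +1.00 − (-0.74) = +1.74 V, n = 3.
Overall: NO₃⁻(aq) + 4 H⁺(aq) + Cr(s) → NO(g) + 2 H₂O(l) + Cr³⁺(aq)
Q = P(NO)·[Cr³⁺] / ([NO₃⁻]·[H⁺]^4); log Q = 5.841.
E = E° − (0.0592/n) log Q = +1.74 − (0.0592/3)(5.841) = +1.625 V.

+1.625 V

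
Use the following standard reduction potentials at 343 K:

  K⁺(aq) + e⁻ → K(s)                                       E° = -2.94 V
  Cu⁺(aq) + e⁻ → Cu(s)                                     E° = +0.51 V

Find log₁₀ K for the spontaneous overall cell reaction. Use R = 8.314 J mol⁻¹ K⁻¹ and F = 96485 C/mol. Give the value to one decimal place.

Cathode: Cu⁺/Cu; anode: K⁺/K. E°cell = (+0.51) − (-2.94) = +3.45 V, with n = 1.
ΔG° = −nFE° = −RT ln K, so ln K = nFE°/(RT) = (1)(96485)(+3.45) / ((8.314)(343)) = 116.728.
log₁₀ K = 116.728 / ln 10 = 50.7.

50.7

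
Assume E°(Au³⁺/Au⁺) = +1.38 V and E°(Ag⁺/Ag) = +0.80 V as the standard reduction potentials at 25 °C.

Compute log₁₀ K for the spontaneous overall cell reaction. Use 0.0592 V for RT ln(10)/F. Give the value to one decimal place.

19.6

Cathode: Au³⁺/Au⁺; anode: Ag⁺/Ag. E°cell = +0.58 V, n = 2.
log K = nE°cell / 0.0592 = (2)(+0.58) / 0.0592 = 19.6.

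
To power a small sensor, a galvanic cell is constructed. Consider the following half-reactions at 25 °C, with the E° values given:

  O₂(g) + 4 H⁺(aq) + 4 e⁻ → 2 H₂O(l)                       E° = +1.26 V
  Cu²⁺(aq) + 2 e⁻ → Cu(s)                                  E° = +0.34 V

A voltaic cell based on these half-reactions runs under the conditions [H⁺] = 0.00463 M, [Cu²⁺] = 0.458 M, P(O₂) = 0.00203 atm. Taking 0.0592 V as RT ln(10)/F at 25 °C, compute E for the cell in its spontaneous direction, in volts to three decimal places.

+0.752 V

O₂/H₂O is the cathode (higher E°), Cu²⁺/Cu the anode: E°cell = +1.26 − (+0.34) = +0.92 V, n = 4.
Overall: O₂(g) + 4 H⁺(aq) + 2 Cu(s) → 2 H₂O(l) + 2 Cu²⁺(aq)
Q = [Cu²⁺]^2 / (P(O₂)·[H⁺]^4); log Q = 11.352.
E = E° − (0.0592/n) log Q = +0.92 − (0.0592/4)(11.352) = +0.752 V.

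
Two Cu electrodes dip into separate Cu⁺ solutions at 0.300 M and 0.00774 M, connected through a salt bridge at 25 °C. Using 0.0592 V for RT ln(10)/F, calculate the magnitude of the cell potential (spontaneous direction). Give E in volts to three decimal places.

+0.094 V

For a concentration cell E°cell = 0. The 0.300 M side is the cathode (reduction is favoured where [Cu⁺] is higher).
With n = 1, E = −(0.0592/1) log([Cu⁺]ₐₙ/[Cu⁺]꜀ₐₜ) = −(0.0592/1) log(0.00774/0.3) = −(0.0592/1)(-1.588) = +0.094 V.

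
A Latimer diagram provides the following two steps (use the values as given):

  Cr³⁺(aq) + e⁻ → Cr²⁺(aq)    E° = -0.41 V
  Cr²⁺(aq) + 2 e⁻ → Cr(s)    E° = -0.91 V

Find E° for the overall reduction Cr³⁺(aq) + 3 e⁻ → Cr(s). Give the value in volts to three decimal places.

-0.743 V

Standard free energies of sequential steps add: ΔG°₃ = ΔG°₁ + ΔG°₂, so n₃E°₃ = n₁E°₁ + n₂E°₂.
E°₃ = (1×-0.41 + 2×-0.91) / 3 = (-2.230) / 3 = -0.743 V.
Simply averaging or adding the two E° values would be wrong; the electron-weighted sum is required.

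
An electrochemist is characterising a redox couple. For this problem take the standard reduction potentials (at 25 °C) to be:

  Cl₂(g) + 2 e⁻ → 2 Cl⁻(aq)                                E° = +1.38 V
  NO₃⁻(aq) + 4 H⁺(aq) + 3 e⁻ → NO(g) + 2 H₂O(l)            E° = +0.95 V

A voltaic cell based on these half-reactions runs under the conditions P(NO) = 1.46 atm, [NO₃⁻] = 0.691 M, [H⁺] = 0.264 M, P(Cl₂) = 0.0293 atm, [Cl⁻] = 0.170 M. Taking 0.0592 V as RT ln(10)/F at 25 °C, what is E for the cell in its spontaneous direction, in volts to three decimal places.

Cl₂/Cl⁻ is the cathode (higher E°), NO₃⁻/NO the anode: E°cell = +1.38 − (+0.95) = +0.43 V, n = 6.
Overall: 3 Cl₂(g) + 2 NO(g) + 4 H₂O(l) → 6 Cl⁻(aq) + 2 NO₃⁻(aq) + 8 H⁺(aq)
Q = [Cl⁻]^6·[NO₃⁻]^2·[H⁺]^8 / (P(Cl₂)^3·P(NO)^2); log Q = -5.295.
E = E° − (0.0592/n) log Q = +0.43 − (0.0592/6)(-5.295) = +0.482 V.

+0.482 V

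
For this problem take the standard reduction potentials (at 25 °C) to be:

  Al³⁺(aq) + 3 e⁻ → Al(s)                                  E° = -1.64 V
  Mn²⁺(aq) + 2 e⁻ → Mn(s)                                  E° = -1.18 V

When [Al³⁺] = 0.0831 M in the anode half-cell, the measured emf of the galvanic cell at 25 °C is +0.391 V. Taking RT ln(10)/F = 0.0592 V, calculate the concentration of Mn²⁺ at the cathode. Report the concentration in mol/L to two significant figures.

0.00089 M

Mn²⁺/Mn is the cathode, Al³⁺/Al the anode: E°cell = +0.46 V, n = 6.
Overall reaction: 3 Mn²⁺(aq) + 2 Al(s) → 3 Mn(s) + 2 Al³⁺(aq); Q = [Al³⁺]^2/[Mn²⁺]^3.
From E = E° − (0.0592/n) log Q: log Q = (E° − E)·n/0.0592 = (+0.46 − (+0.391))·6/0.0592 = 6.9932.
So 3·log[Mn²⁺] = 2·log(0.0831) − log Q = -2.1608 − (6.9932) = -9.1540; log[Mn²⁺] = -9.1540 / 3 = -3.0513; [Mn²⁺] = 10^(-3.0513) ≈ 0.00089 M.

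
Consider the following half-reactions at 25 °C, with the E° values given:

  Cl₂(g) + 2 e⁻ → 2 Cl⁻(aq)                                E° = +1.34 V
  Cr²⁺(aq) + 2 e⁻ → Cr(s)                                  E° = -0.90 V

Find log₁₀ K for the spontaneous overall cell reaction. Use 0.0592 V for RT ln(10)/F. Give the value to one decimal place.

75.7

Cathode: Cl₂/Cl⁻; anode: Cr²⁺/Cr. E°cell = +2.24 V, n = 2.
log K = nE°cell / 0.0592 = (2)(+2.24) / 0.0592 = 75.7.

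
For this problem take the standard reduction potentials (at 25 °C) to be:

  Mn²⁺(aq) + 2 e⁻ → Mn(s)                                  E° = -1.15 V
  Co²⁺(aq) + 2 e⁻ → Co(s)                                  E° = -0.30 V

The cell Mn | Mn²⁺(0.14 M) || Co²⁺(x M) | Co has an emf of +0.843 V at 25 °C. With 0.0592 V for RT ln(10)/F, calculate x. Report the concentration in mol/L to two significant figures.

Co²⁺/Co is the cathode, Mn²⁺/Mn the anode: E°cell = +0.85 V, n = 2.
Overall reaction: Co²⁺(aq) + Mn(s) → Co(s) + Mn²⁺(aq); Q = [Mn²⁺]^1/[Co²⁺]^1.
From E = E° − (0.0592/n) log Q: log Q = (E° − E)·n/0.0592 = (+0.85 − (+0.843))·2/0.0592 = 0.2365.
So 1·log[Co²⁺] = 1·log(0.14) − log Q = -0.8539 − (0.2365) = -1.0904; [Co²⁺] = 10^(-1.0904) ≈ 0.081 M.

0.081 M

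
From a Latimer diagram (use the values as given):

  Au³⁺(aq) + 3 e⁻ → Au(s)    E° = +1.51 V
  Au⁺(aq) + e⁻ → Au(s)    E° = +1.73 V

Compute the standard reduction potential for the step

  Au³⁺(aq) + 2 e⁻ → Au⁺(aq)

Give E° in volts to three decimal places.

+1.400 V

Sequential free energies add, so n₃E°₃ = n₁E°₁ + n₂E°₂.
With n₃ = 3, and the known step contributing 1×(+1.73) V, the unknown satisfies 2·E° = 3×(+1.51) − 1×(+1.73) = +2.800.
E° = +2.800 / 2 = +1.400 V.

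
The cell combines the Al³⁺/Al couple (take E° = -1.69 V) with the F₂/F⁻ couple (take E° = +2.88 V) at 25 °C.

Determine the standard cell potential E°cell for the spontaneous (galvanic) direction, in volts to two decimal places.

+4.57 V

The F₂/F⁻ couple has the higher reduction potential, so it is the cathode; Al³⁺/Al is oxidised at the anode.
E°cell = E°(cathode) − E°(anode) = (+2.88) − (-1.69) = +4.57 V.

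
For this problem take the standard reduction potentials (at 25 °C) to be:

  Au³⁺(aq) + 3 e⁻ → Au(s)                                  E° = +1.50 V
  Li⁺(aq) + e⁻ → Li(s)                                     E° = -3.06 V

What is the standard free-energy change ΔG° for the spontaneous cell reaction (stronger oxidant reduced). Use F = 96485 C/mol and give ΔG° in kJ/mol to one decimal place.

Au³⁺/Au (E° = +1.50 V) is the cathode; Li⁺/Li (E° = -3.06 V) is the anode, so E°cell = +4.56 V.
Balancing electrons gives n = 3 (lcm of 3 and 1).
ΔG° = −nFE° = −(3)(96485)(+4.56) = -1,319,915 J = -1319.9 kJ/mol.

-1319.9 kJ/mol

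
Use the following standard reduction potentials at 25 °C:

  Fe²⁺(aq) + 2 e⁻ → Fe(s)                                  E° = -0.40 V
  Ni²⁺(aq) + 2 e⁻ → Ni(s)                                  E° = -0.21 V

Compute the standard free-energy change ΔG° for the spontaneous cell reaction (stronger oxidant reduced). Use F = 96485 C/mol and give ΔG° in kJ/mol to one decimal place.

Ni²⁺/Ni (E° = -0.21 V) is the cathode; Fe²⁺/Fe (E° = -0.40 V) is the anode, so E°cell = +0.19 V.
Balancing electrons gives n = 2 (lcm of 2 and 2).
ΔG° = −nFE° = −(2)(96485)(+0.19) = -36,664 J = -36.7 kJ/mol.

-36.7 kJ/mol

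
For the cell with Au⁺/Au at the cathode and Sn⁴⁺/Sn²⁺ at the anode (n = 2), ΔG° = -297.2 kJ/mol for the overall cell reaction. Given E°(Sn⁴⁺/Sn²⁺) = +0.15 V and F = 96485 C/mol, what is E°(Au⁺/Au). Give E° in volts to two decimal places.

+1.69 V

E°cell = −ΔG°/(nF) = −(-297.2×10³)/((2)(96485)) = +1.540 V.
Since Au⁺/Au is the cathode and Sn⁴⁺/Sn²⁺ the anode, E°cell = E°(Au⁺/Au) − E°(Sn⁴⁺/Sn²⁺).
So E°(Au⁺/Au) = E°cell + E°(Sn⁴⁺/Sn²⁺) = +1.540 + (+0.15) = +1.69 V.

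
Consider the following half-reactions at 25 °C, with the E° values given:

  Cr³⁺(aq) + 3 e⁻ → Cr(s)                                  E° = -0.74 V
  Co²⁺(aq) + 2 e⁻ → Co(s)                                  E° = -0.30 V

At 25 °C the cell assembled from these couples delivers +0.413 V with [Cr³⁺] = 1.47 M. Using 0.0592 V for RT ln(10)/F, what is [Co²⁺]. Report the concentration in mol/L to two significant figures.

Co²⁺/Co is the cathode, Cr³⁺/Cr the anode: E°cell = +0.44 V, n = 6.
Overall reaction: 3 Co²⁺(aq) + 2 Cr(s) → 3 Co(s) + 2 Cr³⁺(aq); Q = [Cr³⁺]^2/[Co²⁺]^3.
From E = E° − (0.0592/n) log Q: log Q = (E° − E)·n/0.0592 = (+0.44 − (+0.413))·6/0.0592 = 2.7365.
So 3·log[Co²⁺] = 2·log(1.47) − log Q = 0.3346 − (2.7365) = -2.4019; log[Co²⁺] = -2.4019 / 3 = -0.8006; [Co²⁺] = 10^(-0.8006) ≈ 0.16 M.

0.16 M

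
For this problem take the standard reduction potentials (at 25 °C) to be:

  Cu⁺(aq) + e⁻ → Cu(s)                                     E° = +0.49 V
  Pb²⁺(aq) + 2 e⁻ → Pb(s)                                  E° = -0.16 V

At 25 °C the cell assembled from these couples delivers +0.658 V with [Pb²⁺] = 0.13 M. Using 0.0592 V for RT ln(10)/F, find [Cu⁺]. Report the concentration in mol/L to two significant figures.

0.49 M

Cu⁺/Cu is the cathode, Pb²⁺/Pb the anode: E°cell = +0.65 V, n = 2.
Overall reaction: 2 Cu⁺(aq) + Pb(s) → 2 Cu(s) + Pb²⁺(aq); Q = [Pb²⁺]^1/[Cu⁺]^2.
From E = E° − (0.0592/n) log Q: log Q = (E° − E)·n/0.0592 = (+0.65 − (+0.658))·2/0.0592 = -0.2703.
So 2·log[Cu⁺] = 1·log(0.13) − log Q = -0.8861 − (-0.2703) = -0.6158; log[Cu⁺] = -0.6158 / 2 = -0.3079; [Cu⁺] = 10^(-0.3079) ≈ 0.49 M.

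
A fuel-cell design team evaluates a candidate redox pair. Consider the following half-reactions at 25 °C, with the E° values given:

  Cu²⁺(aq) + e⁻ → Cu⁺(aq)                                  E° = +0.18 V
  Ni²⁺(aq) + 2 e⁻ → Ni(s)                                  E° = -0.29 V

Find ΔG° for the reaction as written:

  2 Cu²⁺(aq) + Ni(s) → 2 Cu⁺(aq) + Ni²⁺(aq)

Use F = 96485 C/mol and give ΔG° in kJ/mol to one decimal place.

As written, Cu²⁺/Cu⁺ is reduced (cathode) and Ni²⁺/Ni is oxidised (anode), so E°cell = (+0.18) − (-0.29) = +0.47 V.
Balancing electrons gives n = 2.
ΔG° = −nFE° = −(2)(96485)(+0.47) = -90,696 J = -90.7 kJ/mol.

-90.7 kJ/mol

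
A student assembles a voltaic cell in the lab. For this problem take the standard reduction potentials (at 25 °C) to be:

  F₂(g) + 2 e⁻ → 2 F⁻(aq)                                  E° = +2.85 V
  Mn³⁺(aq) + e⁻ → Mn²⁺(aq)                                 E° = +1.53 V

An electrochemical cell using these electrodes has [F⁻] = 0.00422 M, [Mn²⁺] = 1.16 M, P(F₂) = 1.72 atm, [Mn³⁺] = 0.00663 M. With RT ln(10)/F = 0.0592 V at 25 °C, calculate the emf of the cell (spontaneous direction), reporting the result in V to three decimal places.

+1.600 V

F₂/F⁻ is the cathode (higher E°), Mn³⁺/Mn²⁺ the anode: E°cell = +2.85 − (+1.53) = +1.32 V, n = 2.
Overall: F₂(g) + 2 Mn²⁺(aq) → 2 F⁻(aq) + 2 Mn³⁺(aq)
Q = [F⁻]^2·[Mn³⁺]^2 / (P(F₂)·[Mn²⁺]^2); log Q = -9.471.
E = E° − (0.0592/n) log Q = +1.32 − (0.0592/2)(-9.471) = +1.600 V.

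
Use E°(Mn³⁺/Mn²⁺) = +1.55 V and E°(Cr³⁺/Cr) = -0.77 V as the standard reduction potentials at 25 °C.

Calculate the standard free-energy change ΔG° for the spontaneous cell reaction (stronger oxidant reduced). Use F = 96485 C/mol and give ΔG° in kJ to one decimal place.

Mn³⁺/Mn²⁺ (E° = +1.55 V) is the cathode; Cr³⁺/Cr (E° = -0.77 V) is the anode, so E°cell = +2.32 V.
Balancing electrons gives n = 3 (lcm of 1 and 3).
ΔG° = −nFE° = −(3)(96485)(+2.32) = -671,536 J = -671.5 kJ.

-671.5 kJ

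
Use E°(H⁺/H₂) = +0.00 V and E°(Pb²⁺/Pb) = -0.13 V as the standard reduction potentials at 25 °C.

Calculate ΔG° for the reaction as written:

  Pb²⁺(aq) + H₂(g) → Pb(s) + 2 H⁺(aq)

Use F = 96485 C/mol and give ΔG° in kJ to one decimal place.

As written, Pb²⁺/Pb is reduced (cathode) and H⁺/H₂ is oxidised (anode), so E°cell = (-0.13) − (+0.00) = -0.13 V.
Balancing electrons gives n = 2.
ΔG° = −nFE° = −(2)(96485)(-0.13) = 25,086 J = +25.1 kJ.

+25.1 kJ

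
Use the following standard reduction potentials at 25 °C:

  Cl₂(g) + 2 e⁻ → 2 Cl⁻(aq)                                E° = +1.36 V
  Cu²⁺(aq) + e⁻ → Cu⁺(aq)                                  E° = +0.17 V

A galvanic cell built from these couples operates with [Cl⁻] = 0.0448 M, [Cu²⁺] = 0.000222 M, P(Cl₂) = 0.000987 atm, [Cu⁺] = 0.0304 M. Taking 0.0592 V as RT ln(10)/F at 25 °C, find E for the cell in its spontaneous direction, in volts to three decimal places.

Cl₂/Cl⁻ is the cathode (higher E°), Cu²⁺/Cu⁺ the anode: E°cell = +1.36 − (+0.17) = +1.19 V, n = 2.
Overall: Cl₂(g) + 2 Cu⁺(aq) → 2 Cl⁻(aq) + 2 Cu²⁺(aq)
Q = [Cl⁻]^2·[Cu²⁺]^2 / (P(Cl₂)·[Cu⁺]^2); log Q = -3.965.
E = E° − (0.0592/n) log Q = +1.19 − (0.0592/2)(-3.965) = +1.307 V.

+1.307 V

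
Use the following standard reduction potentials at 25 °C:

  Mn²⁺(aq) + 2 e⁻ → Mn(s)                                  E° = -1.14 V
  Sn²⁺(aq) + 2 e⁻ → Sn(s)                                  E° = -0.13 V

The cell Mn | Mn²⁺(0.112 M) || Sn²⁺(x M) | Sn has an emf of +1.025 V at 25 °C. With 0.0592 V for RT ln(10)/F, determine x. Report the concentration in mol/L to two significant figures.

0.36 M

Sn²⁺/Sn is the cathode, Mn²⁺/Mn the anode: E°cell = +1.01 V, n = 2.
Overall reaction: Sn²⁺(aq) + Mn(s) → Sn(s) + Mn²⁺(aq); Q = [Mn²⁺]^1/[Sn²⁺]^1.
From E = E° − (0.0592/n) log Q: log Q = (E° − E)·n/0.0592 = (+1.01 − (+1.025))·2/0.0592 = -0.5068.
So 1·log[Sn²⁺] = 1·log(0.112) − log Q = -0.9508 − (-0.5068) = -0.4440; [Sn²⁺] = 10^(-0.4440) ≈ 0.36 M.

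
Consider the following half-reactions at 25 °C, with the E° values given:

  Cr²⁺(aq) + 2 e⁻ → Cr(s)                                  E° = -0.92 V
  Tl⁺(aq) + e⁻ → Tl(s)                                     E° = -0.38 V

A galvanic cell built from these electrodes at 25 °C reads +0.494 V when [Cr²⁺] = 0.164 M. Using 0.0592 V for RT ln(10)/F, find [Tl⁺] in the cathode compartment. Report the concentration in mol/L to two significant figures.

0.068 M

Tl⁺/Tl is the cathode, Cr²⁺/Cr the anode: E°cell = +0.54 V, n = 2.
Overall reaction: 2 Tl⁺(aq) + Cr(s) → 2 Tl(s) + Cr²⁺(aq); Q = [Cr²⁺]^1/[Tl⁺]^2.
From E = E° − (0.0592/n) log Q: log Q = (E° − E)·n/0.0592 = (+0.54 − (+0.494))·2/0.0592 = 1.5541.
So 2·log[Tl⁺] = 1·log(0.164) − log Q = -0.7852 − (1.5541) = -2.3393; log[Tl⁺] = -2.3393 / 2 = -1.1697; [Tl⁺] = 10^(-1.1697) ≈ 0.068 M.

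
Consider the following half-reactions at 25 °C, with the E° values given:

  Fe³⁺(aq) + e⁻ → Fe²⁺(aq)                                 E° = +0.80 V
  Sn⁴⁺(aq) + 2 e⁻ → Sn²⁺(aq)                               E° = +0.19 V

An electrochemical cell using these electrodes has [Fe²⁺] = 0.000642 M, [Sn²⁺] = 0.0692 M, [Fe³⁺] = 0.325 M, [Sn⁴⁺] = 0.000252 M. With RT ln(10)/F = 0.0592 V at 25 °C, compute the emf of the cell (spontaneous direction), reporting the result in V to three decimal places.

Fe³⁺/Fe²⁺ is the cathode (higher E°), Sn⁴⁺/Sn²⁺ the anode: E°cell = +0.80 − (+0.19) = +0.61 V, n = 2.
Overall: 2 Fe³⁺(aq) + Sn²⁺(aq) → 2 Fe²⁺(aq) + Sn⁴⁺(aq)
Q = [Fe²⁺]^2·[Sn⁴⁺] / ([Fe³⁺]^2·[Sn²⁺]); log Q = -7.847.
E = E° − (0.0592/n) log Q = +0.61 − (0.0592/2)(-7.847) = +0.842 V.

+0.842 V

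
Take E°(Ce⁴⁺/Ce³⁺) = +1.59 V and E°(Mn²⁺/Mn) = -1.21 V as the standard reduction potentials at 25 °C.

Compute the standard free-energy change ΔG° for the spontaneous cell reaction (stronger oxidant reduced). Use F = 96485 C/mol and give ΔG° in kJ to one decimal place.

-540.3 kJ

Ce⁴⁺/Ce³⁺ (E° = +1.59 V) is the cathode; Mn²⁺/Mn (E° = -1.21 V) is the anode, so E°cell = +2.80 V.
Balancing electrons gives n = 2 (lcm of 1 and 2).
ΔG° = −nFE° = −(2)(96485)(+2.80) = -540,316 J = -540.3 kJ.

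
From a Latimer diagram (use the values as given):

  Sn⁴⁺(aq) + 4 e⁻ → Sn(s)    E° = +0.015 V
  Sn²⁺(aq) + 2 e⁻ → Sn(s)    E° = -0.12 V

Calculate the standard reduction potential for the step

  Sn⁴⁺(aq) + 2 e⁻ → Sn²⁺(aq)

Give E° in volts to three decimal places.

Sequential free energies add, so n₃E°₃ = n₁E°₁ + n₂E°₂.
With n₃ = 4, and the known step contributing 2×(-0.12) V, the unknown satisfies 2·E° = 4×(+0.015) − 2×(-0.12) = +0.300.
E° = +0.300 / 2 = +0.150 V.

+0.150 V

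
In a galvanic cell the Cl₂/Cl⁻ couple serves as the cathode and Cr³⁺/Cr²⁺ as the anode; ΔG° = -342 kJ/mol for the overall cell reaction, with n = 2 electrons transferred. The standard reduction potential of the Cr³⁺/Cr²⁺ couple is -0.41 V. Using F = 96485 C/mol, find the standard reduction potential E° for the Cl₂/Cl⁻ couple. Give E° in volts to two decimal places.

+1.36 V

E°cell = −ΔG°/(nF) = −(-342×10³)/((2)(96485)) = +1.772 V.
Since Cl₂/Cl⁻ is the cathode and Cr³⁺/Cr²⁺ the anode, E°cell = E°(Cl₂/Cl⁻) − E°(Cr³⁺/Cr²⁺).
So E°(Cl₂/Cl⁻) = E°cell + E°(Cr³⁺/Cr²⁺) = +1.772 + (-0.41) = +1.36 V.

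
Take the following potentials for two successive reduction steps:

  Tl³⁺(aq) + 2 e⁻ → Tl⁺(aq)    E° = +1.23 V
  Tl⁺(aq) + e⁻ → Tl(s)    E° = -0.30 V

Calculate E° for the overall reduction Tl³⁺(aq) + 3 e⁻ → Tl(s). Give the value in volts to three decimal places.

Since ΔG° = −nFE° is additive over sequential reductions, n₃E°₃ = n₁E°₁ + n₂E°₂.
E°₃ = (2×+1.23 + 1×-0.30) / 3 = (+2.160) / 3 = +0.720 V.

+0.720 V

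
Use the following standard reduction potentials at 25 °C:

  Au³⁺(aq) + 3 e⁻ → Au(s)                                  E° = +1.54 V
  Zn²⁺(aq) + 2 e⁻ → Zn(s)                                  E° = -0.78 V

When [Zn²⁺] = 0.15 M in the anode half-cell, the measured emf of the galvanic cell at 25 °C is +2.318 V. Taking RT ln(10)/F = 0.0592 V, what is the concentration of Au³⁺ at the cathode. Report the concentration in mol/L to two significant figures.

0.046 M

Au³⁺/Au is the cathode, Zn²⁺/Zn the anode: E°cell = +2.32 V, n = 6.
Overall reaction: 2 Au³⁺(aq) + 3 Zn(s) → 2 Au(s) + 3 Zn²⁺(aq); Q = [Zn²⁺]^3/[Au³⁺]^2.
From E = E° − (0.0592/n) log Q: log Q = (E° − E)·n/0.0592 = (+2.32 − (+2.318))·6/0.0592 = 0.2027.
So 2·log[Au³⁺] = 3·log(0.15) − log Q = -2.4717 − (0.2027) = -2.6744; log[Au³⁺] = -2.6744 / 2 = -1.3372; [Au³⁺] = 10^(-1.3372) ≈ 0.046 M.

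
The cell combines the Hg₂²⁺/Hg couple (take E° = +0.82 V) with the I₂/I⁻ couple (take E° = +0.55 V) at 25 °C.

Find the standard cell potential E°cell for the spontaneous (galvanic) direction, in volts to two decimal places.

+0.27 V

The Hg₂²⁺/Hg couple has the higher reduction potential, so it is the cathode; I₂/I⁻ is oxidised at the anode.
E°cell = E°(cathode) − E°(anode) = (+0.82) − (+0.55) = +0.27 V.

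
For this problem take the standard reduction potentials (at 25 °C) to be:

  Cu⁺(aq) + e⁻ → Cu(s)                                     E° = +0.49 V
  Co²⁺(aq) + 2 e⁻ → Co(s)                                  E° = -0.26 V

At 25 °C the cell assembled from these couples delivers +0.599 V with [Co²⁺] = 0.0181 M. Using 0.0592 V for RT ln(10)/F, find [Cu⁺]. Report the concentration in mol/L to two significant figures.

0.00038 M

Cu⁺/Cu is the cathode, Co²⁺/Co the anode: E°cell = +0.75 V, n = 2.
Overall reaction: 2 Cu⁺(aq) + Co(s) → 2 Cu(s) + Co²⁺(aq); Q = [Co²⁺]^1/[Cu⁺]^2.
From E = E° − (0.0592/n) log Q: log Q = (E° − E)·n/0.0592 = (+0.75 − (+0.599))·2/0.0592 = 5.1014.
So 2·log[Cu⁺] = 1·log(0.0181) − log Q = -1.7423 − (5.1014) = -6.8437; log[Cu⁺] = -6.8437 / 2 = -3.4219; [Cu⁺] = 10^(-3.4219) ≈ 0.00038 M.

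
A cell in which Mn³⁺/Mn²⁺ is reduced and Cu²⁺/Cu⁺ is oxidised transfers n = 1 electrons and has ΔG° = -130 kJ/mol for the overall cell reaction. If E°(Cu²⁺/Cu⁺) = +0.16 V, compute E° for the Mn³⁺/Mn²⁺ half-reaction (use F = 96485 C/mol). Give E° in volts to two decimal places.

E°cell = −ΔG°/(nF) = −(-130×10³)/((1)(96485)) = +1.347 V.
Since Mn³⁺/Mn²⁺ is the cathode and Cu²⁺/Cu⁺ the anode, E°cell = E°(Mn³⁺/Mn²⁺) − E°(Cu²⁺/Cu⁺).
So E°(Mn³⁺/Mn²⁺) = E°cell + E°(Cu²⁺/Cu⁺) = +1.347 + (+0.16) = +1.51 V.

+1.51 V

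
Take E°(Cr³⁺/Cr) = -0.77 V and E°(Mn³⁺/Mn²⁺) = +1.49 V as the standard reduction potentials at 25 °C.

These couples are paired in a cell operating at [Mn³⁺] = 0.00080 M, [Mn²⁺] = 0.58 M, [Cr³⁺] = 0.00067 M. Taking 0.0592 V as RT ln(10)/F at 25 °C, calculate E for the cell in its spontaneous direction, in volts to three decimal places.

+2.153 V

Mn³⁺/Mn²⁺ is the cathode (higher E°), Cr³⁺/Cr the anode: E°cell = +1.49 − (-0.77) = +2.26 V, n = 3.
Overall: 3 Mn³⁺(aq) + Cr(s) → 3 Mn²⁺(aq) + Cr³⁺(aq)
Q = [Mn²⁺]^3·[Cr³⁺] / ([Mn³⁺]^3); log Q = 5.407.
E = E° − (0.0592/n) log Q = +2.26 − (0.0592/3)(5.407) = +2.153 V.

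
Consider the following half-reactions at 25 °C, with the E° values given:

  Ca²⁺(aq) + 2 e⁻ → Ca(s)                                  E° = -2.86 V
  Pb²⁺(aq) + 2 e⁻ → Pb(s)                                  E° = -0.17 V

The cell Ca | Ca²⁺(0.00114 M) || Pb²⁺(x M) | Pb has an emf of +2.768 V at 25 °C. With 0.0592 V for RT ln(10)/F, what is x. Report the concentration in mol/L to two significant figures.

0.49 M

Pb²⁺/Pb is the cathode, Ca²⁺/Ca the anode: E°cell = +2.69 V, n = 2.
Overall reaction: Pb²⁺(aq) + Ca(s) → Pb(s) + Ca²⁺(aq); Q = [Ca²⁺]^1/[Pb²⁺]^1.
From E = E° − (0.0592/n) log Q: log Q = (E° − E)·n/0.0592 = (+2.69 − (+2.768))·2/0.0592 = -2.6351.
So 1·log[Pb²⁺] = 1·log(0.00114) − log Q = -2.9431 − (-2.6351) = -0.3080; [Pb²⁺] = 10^(-0.3080) ≈ 0.49 M.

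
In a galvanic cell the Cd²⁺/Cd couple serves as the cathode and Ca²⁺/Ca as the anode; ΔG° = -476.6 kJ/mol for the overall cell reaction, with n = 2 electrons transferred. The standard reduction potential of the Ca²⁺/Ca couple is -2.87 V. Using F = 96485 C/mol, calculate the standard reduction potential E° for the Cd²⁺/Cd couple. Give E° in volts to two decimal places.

E°cell = −ΔG°/(nF) = −(-476.6×10³)/((2)(96485)) = +2.470 V.
Since Cd²⁺/Cd is the cathode and Ca²⁺/Ca the anode, E°cell = E°(Cd²⁺/Cd) − E°(Ca²⁺/Ca).
So E°(Cd²⁺/Cd) = E°cell + E°(Ca²⁺/Ca) = +2.470 + (-2.87) = -0.40 V.

-0.40 V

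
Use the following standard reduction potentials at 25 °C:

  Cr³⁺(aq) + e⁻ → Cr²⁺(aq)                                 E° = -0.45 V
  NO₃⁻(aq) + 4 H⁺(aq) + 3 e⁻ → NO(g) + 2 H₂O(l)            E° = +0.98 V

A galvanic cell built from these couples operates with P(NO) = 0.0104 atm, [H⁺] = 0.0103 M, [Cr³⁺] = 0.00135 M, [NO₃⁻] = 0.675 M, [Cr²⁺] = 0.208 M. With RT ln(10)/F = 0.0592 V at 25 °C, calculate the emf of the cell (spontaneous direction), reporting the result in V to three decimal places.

NO₃⁻/NO is the cathode (higher E°), Cr³⁺/Cr²⁺ the anode: E°cell = +0.98 − (-0.45) = +1.43 V, n = 3.
Overall: NO₃⁻(aq) + 4 H⁺(aq) + 3 Cr²⁺(aq) → NO(g) + 2 H₂O(l) + 3 Cr³⁺(aq)
Q = P(NO)·[Cr³⁺]^3 / ([NO₃⁻]·[H⁺]^4·[Cr²⁺]^3); log Q = -0.427.
E = E° − (0.0592/n) log Q = +1.43 − (0.0592/3)(-0.427) = +1.438 V.

+1.438 V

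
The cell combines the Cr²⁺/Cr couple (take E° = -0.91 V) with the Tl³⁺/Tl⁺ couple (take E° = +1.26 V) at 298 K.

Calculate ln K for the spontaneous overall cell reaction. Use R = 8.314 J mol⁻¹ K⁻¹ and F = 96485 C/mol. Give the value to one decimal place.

169.0

Cathode: Tl³⁺/Tl⁺; anode: Cr²⁺/Cr. E°cell = (+1.26) − (-0.91) = +2.17 V, with n = 2.
ΔG° = −nFE° = −RT ln K, so ln K = nFE°/(RT) = (2)(96485)(+2.17) / ((8.314)(298)) = 169.014.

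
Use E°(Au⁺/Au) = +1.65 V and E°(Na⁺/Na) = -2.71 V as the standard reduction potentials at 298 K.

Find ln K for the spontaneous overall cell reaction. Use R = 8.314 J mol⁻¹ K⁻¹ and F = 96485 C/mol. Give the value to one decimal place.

Cathode: Au⁺/Au; anode: Na⁺/Na. E°cell = (+1.65) − (-2.71) = +4.36 V, with n = 1.
ΔG° = −nFE° = −RT ln K, so ln K = nFE°/(RT) = (1)(96485)(+4.36) / ((8.314)(298)) = 169.793.

169.8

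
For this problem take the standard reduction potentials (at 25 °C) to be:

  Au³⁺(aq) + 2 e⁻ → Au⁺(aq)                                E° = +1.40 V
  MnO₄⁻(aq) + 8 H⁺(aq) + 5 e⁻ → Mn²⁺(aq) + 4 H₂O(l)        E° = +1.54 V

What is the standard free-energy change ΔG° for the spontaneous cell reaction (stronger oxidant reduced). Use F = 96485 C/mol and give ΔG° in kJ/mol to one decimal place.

MnO₄⁻/Mn²⁺ (E° = +1.54 V) is the cathode; Au³⁺/Au⁺ (E° = +1.40 V) is the anode, so E°cell = +0.14 V.
Balancing electrons gives n = 10 (lcm of 5 and 2).
ΔG° = −nFE° = −(10)(96485)(+0.14) = -135,079 J = -135.1 kJ/mol.

-135.1 kJ/mol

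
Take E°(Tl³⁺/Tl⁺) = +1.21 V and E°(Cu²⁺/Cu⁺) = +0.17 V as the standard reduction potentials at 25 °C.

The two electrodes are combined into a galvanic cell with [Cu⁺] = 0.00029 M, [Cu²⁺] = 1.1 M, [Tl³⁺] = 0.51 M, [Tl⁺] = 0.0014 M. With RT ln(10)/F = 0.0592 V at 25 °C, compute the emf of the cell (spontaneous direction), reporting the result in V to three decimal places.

Tl³⁺/Tl⁺ is the cathode (higher E°), Cu²⁺/Cu⁺ the anode: E°cell = +1.21 − (+0.17) = +1.04 V, n = 2.
Overall: Tl³⁺(aq) + 2 Cu⁺(aq) → Tl⁺(aq) + 2 Cu²⁺(aq)
Q = [Tl⁺]·[Cu²⁺]^2 / ([Tl³⁺]·[Cu⁺]^2); log Q = 4.597.
E = E° − (0.0592/n) log Q = +1.04 − (0.0592/2)(4.597) = +0.904 V.

+0.904 V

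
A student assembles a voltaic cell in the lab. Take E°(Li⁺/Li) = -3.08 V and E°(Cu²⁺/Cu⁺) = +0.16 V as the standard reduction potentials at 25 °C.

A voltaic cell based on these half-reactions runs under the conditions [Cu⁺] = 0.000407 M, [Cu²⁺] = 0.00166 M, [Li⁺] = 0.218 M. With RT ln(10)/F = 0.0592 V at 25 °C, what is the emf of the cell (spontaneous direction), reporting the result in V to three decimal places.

+3.315 V

Cu²⁺/Cu⁺ is the cathode (higher E°), Li⁺/Li the anode: E°cell = +0.16 − (-3.08) = +3.24 V, n = 1.
Overall: Cu²⁺(aq) + Li(s) → Cu⁺(aq) + Li⁺(aq)
Q = [Cu⁺]·[Li⁺] / ([Cu²⁺]); log Q = -1.272.
E = E° − (0.0592/n) log Q = +3.24 − (0.0592/1)(-1.272) = +3.315 V.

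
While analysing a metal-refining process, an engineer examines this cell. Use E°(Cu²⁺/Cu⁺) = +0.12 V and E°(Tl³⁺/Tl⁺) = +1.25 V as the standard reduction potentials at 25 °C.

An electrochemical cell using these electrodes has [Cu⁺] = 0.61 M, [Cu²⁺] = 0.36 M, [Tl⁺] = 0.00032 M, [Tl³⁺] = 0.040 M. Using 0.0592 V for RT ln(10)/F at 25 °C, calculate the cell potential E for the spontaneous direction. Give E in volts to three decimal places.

+1.206 V

Tl³⁺/Tl⁺ is the cathode (higher E°), Cu²⁺/Cu⁺ the anode: E°cell = +1.25 − (+0.12) = +1.13 V, n = 2.
Overall: Tl³⁺(aq) + 2 Cu⁺(aq) → Tl⁺(aq) + 2 Cu²⁺(aq)
Q = [Tl⁺]·[Cu²⁺]^2 / ([Tl³⁺]·[Cu⁺]^2); log Q = -2.555.
E = E° − (0.0592/n) log Q = +1.13 − (0.0592/2)(-2.555) = +1.206 V.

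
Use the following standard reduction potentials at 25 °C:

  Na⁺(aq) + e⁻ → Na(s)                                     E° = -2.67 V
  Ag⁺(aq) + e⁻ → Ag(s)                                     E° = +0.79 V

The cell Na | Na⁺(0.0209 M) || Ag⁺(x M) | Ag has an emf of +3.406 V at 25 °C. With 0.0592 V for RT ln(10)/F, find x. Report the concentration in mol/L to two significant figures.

Ag⁺/Ag is the cathode, Na⁺/Na the anode: E°cell = +3.46 V, n = 1.
Overall reaction: Ag⁺(aq) + Na(s) → Ag(s) + Na⁺(aq); Q = [Na⁺]^1/[Ag⁺]^1.
From E = E° − (0.0592/n) log Q: log Q = (E° − E)·n/0.0592 = (+3.46 − (+3.406))·1/0.0592 = 0.9122.
So 1·log[Ag⁺] = 1·log(0.0209) − log Q = -1.6799 − (0.9122) = -2.5921; [Ag⁺] = 10^(-2.5921) ≈ 0.0026 M.

0.0026 M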